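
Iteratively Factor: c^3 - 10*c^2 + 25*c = (c)*(c^2 - 10*c + 25) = c*(c - 5)*(c - 5)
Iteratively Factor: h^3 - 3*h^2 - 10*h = (h - 5)*(h^2 + 2*h) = h*(h - 5)*(h + 2)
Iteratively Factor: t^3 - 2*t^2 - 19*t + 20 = (t - 5)*(t^2 + 3*t - 4) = (t - 5)*(t - 1)*(t + 4)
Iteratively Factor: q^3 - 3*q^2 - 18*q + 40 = (q + 4)*(q^2 - 7*q + 10) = (q - 5)*(q + 4)*(q - 2)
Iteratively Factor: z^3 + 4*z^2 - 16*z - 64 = (z + 4)*(z^2 - 16) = (z + 4)^2*(z - 4)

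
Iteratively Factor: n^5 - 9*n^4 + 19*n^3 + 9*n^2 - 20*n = (n + 1)*(n^4 - 10*n^3 + 29*n^2 - 20*n) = (n - 5)*(n + 1)*(n^3 - 5*n^2 + 4*n) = (n - 5)*(n - 4)*(n + 1)*(n^2 - n) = n*(n - 5)*(n - 4)*(n + 1)*(n - 1)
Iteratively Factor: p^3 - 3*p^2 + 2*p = (p - 1)*(p^2 - 2*p) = (p - 2)*(p - 1)*(p)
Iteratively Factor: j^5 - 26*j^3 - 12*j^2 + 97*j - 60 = (j - 1)*(j^4 + j^3 - 25*j^2 - 37*j + 60) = (j - 1)*(j + 4)*(j^3 - 3*j^2 - 13*j + 15) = (j - 5)*(j - 1)*(j + 4)*(j^2 + 2*j - 3) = (j - 5)*(j - 1)^2*(j + 4)*(j + 3)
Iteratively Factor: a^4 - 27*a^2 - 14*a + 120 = (a - 5)*(a^3 + 5*a^2 - 2*a - 24) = (a - 5)*(a - 2)*(a^2 + 7*a + 12) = (a - 5)*(a - 2)*(a + 4)*(a + 3)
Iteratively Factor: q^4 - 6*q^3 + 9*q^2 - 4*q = (q)*(q^3 - 6*q^2 + 9*q - 4) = q*(q - 1)*(q^2 - 5*q + 4) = q*(q - 4)*(q - 1)*(q - 1)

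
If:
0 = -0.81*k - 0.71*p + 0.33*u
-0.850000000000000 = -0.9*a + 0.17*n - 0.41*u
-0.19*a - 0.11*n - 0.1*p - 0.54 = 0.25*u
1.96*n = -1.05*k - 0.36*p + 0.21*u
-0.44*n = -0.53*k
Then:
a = 2.49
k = -0.05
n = -0.06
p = -1.53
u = -3.41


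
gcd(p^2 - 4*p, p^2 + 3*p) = p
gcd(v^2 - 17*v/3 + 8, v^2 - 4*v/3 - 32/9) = v - 8/3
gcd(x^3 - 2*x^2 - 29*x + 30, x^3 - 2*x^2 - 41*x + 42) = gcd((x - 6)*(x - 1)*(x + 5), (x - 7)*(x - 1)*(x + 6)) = x - 1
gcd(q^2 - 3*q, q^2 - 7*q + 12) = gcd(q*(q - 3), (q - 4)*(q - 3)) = q - 3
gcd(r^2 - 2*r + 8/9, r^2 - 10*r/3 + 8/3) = r - 4/3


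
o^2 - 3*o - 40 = (o - 8)*(o + 5)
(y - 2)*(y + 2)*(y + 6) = y^3 + 6*y^2 - 4*y - 24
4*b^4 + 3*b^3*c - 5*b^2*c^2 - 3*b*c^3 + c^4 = (-4*b + c)*(-b + c)*(b + c)^2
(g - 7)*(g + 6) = g^2 - g - 42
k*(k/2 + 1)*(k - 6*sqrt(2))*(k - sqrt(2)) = k^4/2 - 7*sqrt(2)*k^3/2 + k^3 - 7*sqrt(2)*k^2 + 6*k^2 + 12*k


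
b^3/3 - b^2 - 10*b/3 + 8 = (b/3 + 1)*(b - 4)*(b - 2)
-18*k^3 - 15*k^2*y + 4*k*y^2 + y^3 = (-3*k + y)*(k + y)*(6*k + y)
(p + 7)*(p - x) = p^2 - p*x + 7*p - 7*x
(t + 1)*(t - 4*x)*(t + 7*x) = t^3 + 3*t^2*x + t^2 - 28*t*x^2 + 3*t*x - 28*x^2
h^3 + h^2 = h^2*(h + 1)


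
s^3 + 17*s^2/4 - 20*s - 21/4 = (s - 3)*(s + 1/4)*(s + 7)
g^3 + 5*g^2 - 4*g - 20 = (g - 2)*(g + 2)*(g + 5)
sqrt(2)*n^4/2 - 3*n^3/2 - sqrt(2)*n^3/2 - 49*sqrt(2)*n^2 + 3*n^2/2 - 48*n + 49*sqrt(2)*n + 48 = (n - 1)*(n - 8*sqrt(2))*(n + 6*sqrt(2))*(sqrt(2)*n/2 + 1/2)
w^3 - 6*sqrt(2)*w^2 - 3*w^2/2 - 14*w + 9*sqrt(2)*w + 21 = (w - 3/2)*(w - 7*sqrt(2))*(w + sqrt(2))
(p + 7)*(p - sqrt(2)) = p^2 - sqrt(2)*p + 7*p - 7*sqrt(2)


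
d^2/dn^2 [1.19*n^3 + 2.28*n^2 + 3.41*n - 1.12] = 7.14*n + 4.56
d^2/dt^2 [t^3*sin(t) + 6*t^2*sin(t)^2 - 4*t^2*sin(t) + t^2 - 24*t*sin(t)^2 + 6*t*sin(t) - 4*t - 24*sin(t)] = -t^3*sin(t) + 4*t^2*sin(t) + 6*t^2*cos(t) + 12*t^2*cos(2*t) + 24*t*sin(2*t) - 16*t*cos(t) - 48*t*cos(2*t) + 16*sin(t) - 48*sin(2*t) + 12*cos(t) - 6*cos(2*t) + 8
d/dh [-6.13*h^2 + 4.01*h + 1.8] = 4.01 - 12.26*h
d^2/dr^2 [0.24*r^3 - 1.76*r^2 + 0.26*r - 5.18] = 1.44*r - 3.52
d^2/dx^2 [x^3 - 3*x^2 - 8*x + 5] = 6*x - 6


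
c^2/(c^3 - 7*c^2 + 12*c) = c/(c^2 - 7*c + 12)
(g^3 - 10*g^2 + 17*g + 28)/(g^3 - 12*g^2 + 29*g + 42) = (g - 4)/(g - 6)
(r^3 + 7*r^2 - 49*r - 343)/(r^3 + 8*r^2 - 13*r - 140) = (r^2 - 49)/(r^2 + r - 20)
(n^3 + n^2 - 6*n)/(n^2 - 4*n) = (n^2 + n - 6)/(n - 4)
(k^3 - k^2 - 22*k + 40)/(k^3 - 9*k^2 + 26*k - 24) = (k + 5)/(k - 3)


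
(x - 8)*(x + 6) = x^2 - 2*x - 48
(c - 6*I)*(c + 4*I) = c^2 - 2*I*c + 24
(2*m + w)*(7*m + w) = 14*m^2 + 9*m*w + w^2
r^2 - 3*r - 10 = (r - 5)*(r + 2)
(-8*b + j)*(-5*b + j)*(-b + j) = -40*b^3 + 53*b^2*j - 14*b*j^2 + j^3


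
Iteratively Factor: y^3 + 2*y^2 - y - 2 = (y - 1)*(y^2 + 3*y + 2) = (y - 1)*(y + 2)*(y + 1)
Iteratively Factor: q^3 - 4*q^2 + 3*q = (q)*(q^2 - 4*q + 3) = q*(q - 3)*(q - 1)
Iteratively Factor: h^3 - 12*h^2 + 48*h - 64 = (h - 4)*(h^2 - 8*h + 16) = (h - 4)^2*(h - 4)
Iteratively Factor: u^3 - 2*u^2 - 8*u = (u + 2)*(u^2 - 4*u) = u*(u + 2)*(u - 4)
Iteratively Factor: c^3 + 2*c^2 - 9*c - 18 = (c + 3)*(c^2 - c - 6) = (c - 3)*(c + 3)*(c + 2)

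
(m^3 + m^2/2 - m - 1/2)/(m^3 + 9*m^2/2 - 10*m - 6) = (m^2 - 1)/(m^2 + 4*m - 12)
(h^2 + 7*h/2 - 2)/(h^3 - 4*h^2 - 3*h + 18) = (h^2 + 7*h/2 - 2)/(h^3 - 4*h^2 - 3*h + 18)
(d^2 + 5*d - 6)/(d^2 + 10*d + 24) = (d - 1)/(d + 4)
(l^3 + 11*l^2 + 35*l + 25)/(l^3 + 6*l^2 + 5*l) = (l + 5)/l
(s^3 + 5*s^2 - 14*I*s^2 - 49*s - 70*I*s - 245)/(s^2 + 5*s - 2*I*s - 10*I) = (s^2 - 14*I*s - 49)/(s - 2*I)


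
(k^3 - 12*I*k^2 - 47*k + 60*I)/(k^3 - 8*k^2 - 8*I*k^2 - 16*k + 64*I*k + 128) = (k^2 - 8*I*k - 15)/(k^2 - 4*k*(2 + I) + 32*I)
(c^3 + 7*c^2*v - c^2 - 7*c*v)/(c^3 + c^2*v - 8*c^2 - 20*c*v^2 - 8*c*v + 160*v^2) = c*(c^2 + 7*c*v - c - 7*v)/(c^3 + c^2*v - 8*c^2 - 20*c*v^2 - 8*c*v + 160*v^2)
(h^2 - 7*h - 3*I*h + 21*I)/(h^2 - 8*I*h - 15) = (h - 7)/(h - 5*I)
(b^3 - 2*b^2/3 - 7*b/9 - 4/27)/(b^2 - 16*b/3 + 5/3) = (27*b^3 - 18*b^2 - 21*b - 4)/(9*(3*b^2 - 16*b + 5))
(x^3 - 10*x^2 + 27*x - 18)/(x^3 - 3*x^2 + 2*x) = (x^2 - 9*x + 18)/(x*(x - 2))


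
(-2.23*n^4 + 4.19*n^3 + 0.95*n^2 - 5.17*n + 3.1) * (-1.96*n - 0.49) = 4.3708*n^5 - 7.1197*n^4 - 3.9151*n^3 + 9.6677*n^2 - 3.5427*n - 1.519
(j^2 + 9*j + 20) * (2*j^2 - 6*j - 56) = 2*j^4 + 12*j^3 - 70*j^2 - 624*j - 1120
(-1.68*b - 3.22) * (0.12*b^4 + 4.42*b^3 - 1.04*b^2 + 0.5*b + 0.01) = -0.2016*b^5 - 7.812*b^4 - 12.4852*b^3 + 2.5088*b^2 - 1.6268*b - 0.0322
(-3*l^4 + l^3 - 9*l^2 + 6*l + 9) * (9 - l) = 3*l^5 - 28*l^4 + 18*l^3 - 87*l^2 + 45*l + 81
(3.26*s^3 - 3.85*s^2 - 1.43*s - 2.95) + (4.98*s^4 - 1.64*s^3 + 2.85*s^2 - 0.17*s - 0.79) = 4.98*s^4 + 1.62*s^3 - 1.0*s^2 - 1.6*s - 3.74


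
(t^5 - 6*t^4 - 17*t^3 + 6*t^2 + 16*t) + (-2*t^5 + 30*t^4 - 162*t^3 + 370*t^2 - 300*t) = -t^5 + 24*t^4 - 179*t^3 + 376*t^2 - 284*t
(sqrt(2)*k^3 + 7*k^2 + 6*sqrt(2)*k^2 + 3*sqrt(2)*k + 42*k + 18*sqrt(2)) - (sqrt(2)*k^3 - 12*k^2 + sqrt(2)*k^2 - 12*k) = 5*sqrt(2)*k^2 + 19*k^2 + 3*sqrt(2)*k + 54*k + 18*sqrt(2)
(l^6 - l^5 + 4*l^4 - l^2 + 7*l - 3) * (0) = 0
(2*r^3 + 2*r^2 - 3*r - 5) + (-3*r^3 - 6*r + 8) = -r^3 + 2*r^2 - 9*r + 3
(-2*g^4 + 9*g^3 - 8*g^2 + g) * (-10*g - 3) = 20*g^5 - 84*g^4 + 53*g^3 + 14*g^2 - 3*g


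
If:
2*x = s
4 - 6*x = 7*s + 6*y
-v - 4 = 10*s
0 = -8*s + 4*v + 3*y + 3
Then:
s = -11/53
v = -102/53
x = -11/106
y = 161/159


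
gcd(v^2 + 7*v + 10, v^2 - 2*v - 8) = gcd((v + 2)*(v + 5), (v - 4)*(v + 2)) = v + 2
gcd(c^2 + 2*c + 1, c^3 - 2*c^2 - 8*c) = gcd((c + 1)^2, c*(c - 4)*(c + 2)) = 1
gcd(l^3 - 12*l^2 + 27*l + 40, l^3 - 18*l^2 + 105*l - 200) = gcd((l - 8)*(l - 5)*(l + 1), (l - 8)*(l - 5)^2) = l^2 - 13*l + 40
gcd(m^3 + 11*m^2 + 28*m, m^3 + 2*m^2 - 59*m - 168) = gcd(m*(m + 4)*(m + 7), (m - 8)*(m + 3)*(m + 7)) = m + 7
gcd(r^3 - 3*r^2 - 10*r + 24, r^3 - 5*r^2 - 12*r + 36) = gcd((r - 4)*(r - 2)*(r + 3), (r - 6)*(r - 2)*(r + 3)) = r^2 + r - 6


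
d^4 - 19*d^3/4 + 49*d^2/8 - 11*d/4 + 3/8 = (d - 3)*(d - 1)*(d - 1/2)*(d - 1/4)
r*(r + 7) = r^2 + 7*r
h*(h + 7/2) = h^2 + 7*h/2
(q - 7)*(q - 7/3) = q^2 - 28*q/3 + 49/3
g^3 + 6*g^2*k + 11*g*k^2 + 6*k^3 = (g + k)*(g + 2*k)*(g + 3*k)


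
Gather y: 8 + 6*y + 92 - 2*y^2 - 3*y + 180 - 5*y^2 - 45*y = -7*y^2 - 42*y + 280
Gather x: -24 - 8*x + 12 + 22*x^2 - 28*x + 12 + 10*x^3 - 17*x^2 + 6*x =10*x^3 + 5*x^2 - 30*x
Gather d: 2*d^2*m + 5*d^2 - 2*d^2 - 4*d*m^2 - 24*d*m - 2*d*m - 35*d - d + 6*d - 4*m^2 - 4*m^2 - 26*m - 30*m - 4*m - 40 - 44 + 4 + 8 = d^2*(2*m + 3) + d*(-4*m^2 - 26*m - 30) - 8*m^2 - 60*m - 72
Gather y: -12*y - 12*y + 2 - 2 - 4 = -24*y - 4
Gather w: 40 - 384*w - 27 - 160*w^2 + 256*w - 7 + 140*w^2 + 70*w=-20*w^2 - 58*w + 6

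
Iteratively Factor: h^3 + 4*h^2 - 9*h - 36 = (h - 3)*(h^2 + 7*h + 12) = (h - 3)*(h + 4)*(h + 3)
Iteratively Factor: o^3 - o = (o)*(o^2 - 1) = o*(o + 1)*(o - 1)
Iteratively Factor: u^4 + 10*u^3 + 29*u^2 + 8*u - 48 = (u + 4)*(u^3 + 6*u^2 + 5*u - 12) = (u - 1)*(u + 4)*(u^2 + 7*u + 12) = (u - 1)*(u + 3)*(u + 4)*(u + 4)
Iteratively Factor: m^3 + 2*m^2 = (m + 2)*(m^2) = m*(m + 2)*(m)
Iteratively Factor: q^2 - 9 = (q - 3)*(q + 3)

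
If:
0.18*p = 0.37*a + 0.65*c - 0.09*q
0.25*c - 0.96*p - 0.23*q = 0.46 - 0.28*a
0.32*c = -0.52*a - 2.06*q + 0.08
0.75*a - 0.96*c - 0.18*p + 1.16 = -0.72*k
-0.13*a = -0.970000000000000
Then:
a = 7.46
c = -4.16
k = -14.71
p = 0.90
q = -1.20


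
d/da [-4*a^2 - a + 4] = -8*a - 1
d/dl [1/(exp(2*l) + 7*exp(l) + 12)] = (-2*exp(l) - 7)*exp(l)/(exp(2*l) + 7*exp(l) + 12)^2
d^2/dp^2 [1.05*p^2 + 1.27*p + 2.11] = 2.10000000000000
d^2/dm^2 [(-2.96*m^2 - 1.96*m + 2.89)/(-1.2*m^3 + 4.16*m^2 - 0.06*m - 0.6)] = (8.52479999999998*m^6 + 16.9344*m^5 - 109.92384*m^4 + 270.026624*m^3 - 273.933024*m^2 + 46.165824*m - 12.457608)/(1.728*m^9 - 17.9712*m^8 + 62.55936*m^7 - 71.196416*m^6 - 14.843232*m^5 + 31.364352*m^4 + 0.397656*m^3 - 4.48632*m^2 + 0.0648*m + 0.216)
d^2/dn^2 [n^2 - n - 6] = 2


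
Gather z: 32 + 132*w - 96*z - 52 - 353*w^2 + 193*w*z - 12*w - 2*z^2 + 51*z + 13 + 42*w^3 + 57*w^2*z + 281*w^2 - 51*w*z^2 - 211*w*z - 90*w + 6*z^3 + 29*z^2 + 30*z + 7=42*w^3 - 72*w^2 + 30*w + 6*z^3 + z^2*(27 - 51*w) + z*(57*w^2 - 18*w - 15)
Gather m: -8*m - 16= -8*m - 16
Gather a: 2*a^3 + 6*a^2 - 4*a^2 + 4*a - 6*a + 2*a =2*a^3 + 2*a^2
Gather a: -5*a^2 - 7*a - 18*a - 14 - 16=-5*a^2 - 25*a - 30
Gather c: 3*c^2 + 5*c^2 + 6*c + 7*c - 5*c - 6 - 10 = 8*c^2 + 8*c - 16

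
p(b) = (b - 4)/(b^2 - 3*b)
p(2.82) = 2.32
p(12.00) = 0.07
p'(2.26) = 0.35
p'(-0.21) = -30.20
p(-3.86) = -0.30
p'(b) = (3 - 2*b)*(b - 4)/(b^2 - 3*b)^2 + 1/(b^2 - 3*b)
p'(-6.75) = -0.03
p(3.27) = -0.83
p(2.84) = 2.55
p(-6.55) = -0.17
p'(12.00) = -0.00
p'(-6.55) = -0.03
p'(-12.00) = -0.00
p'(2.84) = 12.86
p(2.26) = 1.04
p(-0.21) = -6.25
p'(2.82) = 10.12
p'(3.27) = 4.45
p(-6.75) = -0.16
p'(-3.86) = -0.08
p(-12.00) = -0.09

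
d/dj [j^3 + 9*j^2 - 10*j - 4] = 3*j^2 + 18*j - 10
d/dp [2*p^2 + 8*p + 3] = 4*p + 8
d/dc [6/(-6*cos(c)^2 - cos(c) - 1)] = -6*(12*cos(c) + 1)*sin(c)/(6*cos(c)^2 + cos(c) + 1)^2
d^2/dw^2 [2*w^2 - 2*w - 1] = 4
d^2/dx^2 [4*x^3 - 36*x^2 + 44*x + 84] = 24*x - 72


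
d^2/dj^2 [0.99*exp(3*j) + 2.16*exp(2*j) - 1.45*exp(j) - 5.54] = (8.91*exp(2*j) + 8.64*exp(j) - 1.45)*exp(j)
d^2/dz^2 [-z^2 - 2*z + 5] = -2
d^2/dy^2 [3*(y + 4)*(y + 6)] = 6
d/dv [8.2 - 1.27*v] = -1.27000000000000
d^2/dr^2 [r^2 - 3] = 2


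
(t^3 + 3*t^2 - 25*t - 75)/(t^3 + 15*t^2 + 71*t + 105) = (t - 5)/(t + 7)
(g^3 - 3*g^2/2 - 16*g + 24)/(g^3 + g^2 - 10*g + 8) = (g^2 - 11*g/2 + 6)/(g^2 - 3*g + 2)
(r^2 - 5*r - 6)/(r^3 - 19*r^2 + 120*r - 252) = (r + 1)/(r^2 - 13*r + 42)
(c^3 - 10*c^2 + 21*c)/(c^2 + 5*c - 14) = c*(c^2 - 10*c + 21)/(c^2 + 5*c - 14)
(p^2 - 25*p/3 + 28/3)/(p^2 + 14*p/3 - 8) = (p - 7)/(p + 6)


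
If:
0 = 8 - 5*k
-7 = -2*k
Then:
No Solution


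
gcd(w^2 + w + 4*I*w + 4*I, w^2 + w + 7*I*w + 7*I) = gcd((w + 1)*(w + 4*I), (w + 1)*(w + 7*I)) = w + 1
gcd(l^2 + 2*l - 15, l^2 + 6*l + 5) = l + 5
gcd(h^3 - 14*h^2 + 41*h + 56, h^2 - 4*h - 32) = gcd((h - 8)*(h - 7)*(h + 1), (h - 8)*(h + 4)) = h - 8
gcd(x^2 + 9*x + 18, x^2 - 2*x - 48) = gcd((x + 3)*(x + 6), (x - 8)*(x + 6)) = x + 6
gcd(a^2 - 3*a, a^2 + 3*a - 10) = 1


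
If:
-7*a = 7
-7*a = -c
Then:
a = -1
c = -7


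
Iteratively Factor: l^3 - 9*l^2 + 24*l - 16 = (l - 1)*(l^2 - 8*l + 16) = (l - 4)*(l - 1)*(l - 4)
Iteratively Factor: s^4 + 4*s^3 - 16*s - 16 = (s + 2)*(s^3 + 2*s^2 - 4*s - 8) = (s + 2)^2*(s^2 - 4) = (s - 2)*(s + 2)^2*(s + 2)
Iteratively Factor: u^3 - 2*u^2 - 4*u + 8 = (u - 2)*(u^2 - 4) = (u - 2)*(u + 2)*(u - 2)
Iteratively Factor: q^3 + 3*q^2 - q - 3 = (q - 1)*(q^2 + 4*q + 3) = (q - 1)*(q + 3)*(q + 1)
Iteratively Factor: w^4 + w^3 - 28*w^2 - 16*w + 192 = (w - 3)*(w^3 + 4*w^2 - 16*w - 64) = (w - 3)*(w + 4)*(w^2 - 16) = (w - 4)*(w - 3)*(w + 4)*(w + 4)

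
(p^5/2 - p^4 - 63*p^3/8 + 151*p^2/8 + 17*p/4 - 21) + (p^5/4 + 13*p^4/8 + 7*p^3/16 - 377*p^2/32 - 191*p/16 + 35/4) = 3*p^5/4 + 5*p^4/8 - 119*p^3/16 + 227*p^2/32 - 123*p/16 - 49/4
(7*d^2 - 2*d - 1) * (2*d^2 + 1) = 14*d^4 - 4*d^3 + 5*d^2 - 2*d - 1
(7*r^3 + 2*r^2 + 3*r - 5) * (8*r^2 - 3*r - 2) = 56*r^5 - 5*r^4 + 4*r^3 - 53*r^2 + 9*r + 10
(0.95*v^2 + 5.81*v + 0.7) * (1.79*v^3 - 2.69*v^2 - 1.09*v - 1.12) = 1.7005*v^5 + 7.8444*v^4 - 15.4114*v^3 - 9.2799*v^2 - 7.2702*v - 0.784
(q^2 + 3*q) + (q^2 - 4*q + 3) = 2*q^2 - q + 3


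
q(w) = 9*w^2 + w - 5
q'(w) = 18*w + 1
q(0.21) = -4.39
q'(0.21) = 4.78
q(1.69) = 22.39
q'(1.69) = 31.42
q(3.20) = 90.36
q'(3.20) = 58.60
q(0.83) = 2.03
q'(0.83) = 15.94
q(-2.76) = 60.80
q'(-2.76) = -48.68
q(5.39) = 261.86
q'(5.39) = 98.02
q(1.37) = 13.26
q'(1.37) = 25.66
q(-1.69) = 19.01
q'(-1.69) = -29.42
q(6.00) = 325.00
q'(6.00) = 109.00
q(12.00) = 1303.00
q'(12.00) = 217.00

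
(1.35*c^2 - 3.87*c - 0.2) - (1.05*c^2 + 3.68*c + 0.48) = 0.3*c^2 - 7.55*c - 0.68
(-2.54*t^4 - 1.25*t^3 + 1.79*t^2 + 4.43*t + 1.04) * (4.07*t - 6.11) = -10.3378*t^5 + 10.4319*t^4 + 14.9228*t^3 + 7.0932*t^2 - 22.8345*t - 6.3544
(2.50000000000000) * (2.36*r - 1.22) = 5.9*r - 3.05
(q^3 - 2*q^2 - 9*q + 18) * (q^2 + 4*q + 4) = q^5 + 2*q^4 - 13*q^3 - 26*q^2 + 36*q + 72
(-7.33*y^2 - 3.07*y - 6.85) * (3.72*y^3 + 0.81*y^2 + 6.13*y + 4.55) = -27.2676*y^5 - 17.3577*y^4 - 72.9016*y^3 - 57.7191*y^2 - 55.959*y - 31.1675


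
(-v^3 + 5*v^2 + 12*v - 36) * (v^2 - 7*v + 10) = -v^5 + 12*v^4 - 33*v^3 - 70*v^2 + 372*v - 360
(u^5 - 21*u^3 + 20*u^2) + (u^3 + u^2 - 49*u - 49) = u^5 - 20*u^3 + 21*u^2 - 49*u - 49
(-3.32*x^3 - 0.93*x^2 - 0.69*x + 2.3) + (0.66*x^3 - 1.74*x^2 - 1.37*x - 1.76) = -2.66*x^3 - 2.67*x^2 - 2.06*x + 0.54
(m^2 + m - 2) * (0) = 0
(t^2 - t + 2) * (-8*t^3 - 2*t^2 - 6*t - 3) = -8*t^5 + 6*t^4 - 20*t^3 - t^2 - 9*t - 6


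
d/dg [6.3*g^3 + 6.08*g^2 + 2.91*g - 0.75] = 18.9*g^2 + 12.16*g + 2.91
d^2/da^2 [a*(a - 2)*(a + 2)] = 6*a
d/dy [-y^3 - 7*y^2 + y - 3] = -3*y^2 - 14*y + 1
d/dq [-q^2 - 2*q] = -2*q - 2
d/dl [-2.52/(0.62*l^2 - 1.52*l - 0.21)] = (3.1248*l - 3.8304)/(-0.62*l^2 + 1.52*l + 0.21)^2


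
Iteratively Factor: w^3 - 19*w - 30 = (w + 3)*(w^2 - 3*w - 10) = (w - 5)*(w + 3)*(w + 2)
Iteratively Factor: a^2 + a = (a + 1)*(a)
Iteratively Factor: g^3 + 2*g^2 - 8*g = (g)*(g^2 + 2*g - 8) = g*(g + 4)*(g - 2)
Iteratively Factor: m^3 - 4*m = (m + 2)*(m^2 - 2*m) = m*(m + 2)*(m - 2)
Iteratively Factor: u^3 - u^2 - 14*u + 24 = (u - 2)*(u^2 + u - 12) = (u - 2)*(u + 4)*(u - 3)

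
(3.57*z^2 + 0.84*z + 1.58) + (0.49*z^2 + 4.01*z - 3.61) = 4.06*z^2 + 4.85*z - 2.03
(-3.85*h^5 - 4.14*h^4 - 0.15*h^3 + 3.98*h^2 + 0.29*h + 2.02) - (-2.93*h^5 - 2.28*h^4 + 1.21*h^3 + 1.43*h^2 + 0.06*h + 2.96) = -0.92*h^5 - 1.86*h^4 - 1.36*h^3 + 2.55*h^2 + 0.23*h - 0.94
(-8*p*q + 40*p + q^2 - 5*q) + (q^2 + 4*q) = -8*p*q + 40*p + 2*q^2 - q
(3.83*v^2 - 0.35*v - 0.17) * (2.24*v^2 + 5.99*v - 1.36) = 8.5792*v^4 + 22.1577*v^3 - 7.6861*v^2 - 0.5423*v + 0.2312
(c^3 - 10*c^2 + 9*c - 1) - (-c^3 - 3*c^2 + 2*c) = 2*c^3 - 7*c^2 + 7*c - 1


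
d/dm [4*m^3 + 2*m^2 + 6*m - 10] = 12*m^2 + 4*m + 6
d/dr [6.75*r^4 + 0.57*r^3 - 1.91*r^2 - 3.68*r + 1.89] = 27.0*r^3 + 1.71*r^2 - 3.82*r - 3.68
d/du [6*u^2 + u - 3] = 12*u + 1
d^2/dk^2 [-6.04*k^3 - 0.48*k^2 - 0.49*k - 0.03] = -36.24*k - 0.96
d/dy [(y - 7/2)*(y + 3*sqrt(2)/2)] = 2*y - 7/2 + 3*sqrt(2)/2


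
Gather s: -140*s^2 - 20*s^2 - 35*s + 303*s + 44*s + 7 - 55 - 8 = -160*s^2 + 312*s - 56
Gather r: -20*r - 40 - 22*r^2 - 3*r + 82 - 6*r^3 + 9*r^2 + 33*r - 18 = -6*r^3 - 13*r^2 + 10*r + 24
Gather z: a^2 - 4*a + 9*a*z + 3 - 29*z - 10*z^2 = a^2 - 4*a - 10*z^2 + z*(9*a - 29) + 3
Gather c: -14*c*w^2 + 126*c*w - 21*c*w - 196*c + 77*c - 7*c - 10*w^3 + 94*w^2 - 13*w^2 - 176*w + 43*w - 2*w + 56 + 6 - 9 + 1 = c*(-14*w^2 + 105*w - 126) - 10*w^3 + 81*w^2 - 135*w + 54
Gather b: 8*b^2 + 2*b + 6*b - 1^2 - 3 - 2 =8*b^2 + 8*b - 6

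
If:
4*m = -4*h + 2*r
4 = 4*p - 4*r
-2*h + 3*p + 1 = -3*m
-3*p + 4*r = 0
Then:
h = 7/2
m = -2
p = 4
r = 3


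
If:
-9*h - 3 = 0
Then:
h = -1/3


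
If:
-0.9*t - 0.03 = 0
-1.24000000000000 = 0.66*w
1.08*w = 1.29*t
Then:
No Solution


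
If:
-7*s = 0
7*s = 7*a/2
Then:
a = 0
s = 0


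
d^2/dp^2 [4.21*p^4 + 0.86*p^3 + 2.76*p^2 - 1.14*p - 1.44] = 50.52*p^2 + 5.16*p + 5.52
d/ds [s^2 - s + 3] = 2*s - 1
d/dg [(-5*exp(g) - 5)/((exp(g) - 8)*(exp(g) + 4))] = 5*(exp(2*g) + 2*exp(g) + 28)*exp(g)/(exp(4*g) - 8*exp(3*g) - 48*exp(2*g) + 256*exp(g) + 1024)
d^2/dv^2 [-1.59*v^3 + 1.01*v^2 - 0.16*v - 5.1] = 2.02 - 9.54*v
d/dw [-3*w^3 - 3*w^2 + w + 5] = -9*w^2 - 6*w + 1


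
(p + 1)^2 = p^2 + 2*p + 1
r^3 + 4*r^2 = r^2*(r + 4)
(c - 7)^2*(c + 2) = c^3 - 12*c^2 + 21*c + 98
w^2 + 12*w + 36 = (w + 6)^2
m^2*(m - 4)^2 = m^4 - 8*m^3 + 16*m^2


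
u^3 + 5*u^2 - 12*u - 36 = (u - 3)*(u + 2)*(u + 6)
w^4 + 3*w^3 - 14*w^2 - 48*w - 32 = (w - 4)*(w + 1)*(w + 2)*(w + 4)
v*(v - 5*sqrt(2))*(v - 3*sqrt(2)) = v^3 - 8*sqrt(2)*v^2 + 30*v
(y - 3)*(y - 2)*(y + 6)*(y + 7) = y^4 + 8*y^3 - 17*y^2 - 132*y + 252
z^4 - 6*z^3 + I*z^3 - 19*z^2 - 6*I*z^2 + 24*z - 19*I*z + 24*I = (z - 8)*(z + 3)*(-I*z + 1)*(I*z - I)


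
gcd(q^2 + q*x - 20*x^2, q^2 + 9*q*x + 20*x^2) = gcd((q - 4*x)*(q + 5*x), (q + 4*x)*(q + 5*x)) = q + 5*x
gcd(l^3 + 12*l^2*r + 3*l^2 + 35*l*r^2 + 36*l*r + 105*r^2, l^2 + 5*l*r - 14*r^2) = l + 7*r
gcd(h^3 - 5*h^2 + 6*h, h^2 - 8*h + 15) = h - 3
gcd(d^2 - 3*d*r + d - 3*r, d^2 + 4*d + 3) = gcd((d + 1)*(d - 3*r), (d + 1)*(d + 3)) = d + 1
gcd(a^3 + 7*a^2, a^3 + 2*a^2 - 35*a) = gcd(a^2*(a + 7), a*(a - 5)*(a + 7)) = a^2 + 7*a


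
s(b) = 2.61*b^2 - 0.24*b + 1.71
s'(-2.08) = -11.10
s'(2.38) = 12.18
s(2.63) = 19.13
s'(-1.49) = -8.02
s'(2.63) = 13.49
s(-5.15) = 72.17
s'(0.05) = 0.02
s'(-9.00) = -47.22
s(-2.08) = 13.50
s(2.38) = 15.92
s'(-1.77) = -9.48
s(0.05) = 1.70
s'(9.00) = 46.74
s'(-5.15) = -27.12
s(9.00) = 210.96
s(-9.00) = 215.28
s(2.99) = 24.33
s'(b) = 5.22*b - 0.24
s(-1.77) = 10.31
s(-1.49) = 7.86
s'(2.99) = 15.37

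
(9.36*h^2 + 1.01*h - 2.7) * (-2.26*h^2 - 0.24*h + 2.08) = -21.1536*h^4 - 4.529*h^3 + 25.3284*h^2 + 2.7488*h - 5.616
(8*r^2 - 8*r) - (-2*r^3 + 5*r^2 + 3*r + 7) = 2*r^3 + 3*r^2 - 11*r - 7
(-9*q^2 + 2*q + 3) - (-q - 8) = -9*q^2 + 3*q + 11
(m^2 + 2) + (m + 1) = m^2 + m + 3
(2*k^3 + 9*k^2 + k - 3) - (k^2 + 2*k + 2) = 2*k^3 + 8*k^2 - k - 5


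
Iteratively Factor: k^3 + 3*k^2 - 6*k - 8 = (k + 1)*(k^2 + 2*k - 8) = (k + 1)*(k + 4)*(k - 2)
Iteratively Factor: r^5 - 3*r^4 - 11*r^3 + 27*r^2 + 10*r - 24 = (r - 1)*(r^4 - 2*r^3 - 13*r^2 + 14*r + 24) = (r - 1)*(r + 3)*(r^3 - 5*r^2 + 2*r + 8) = (r - 4)*(r - 1)*(r + 3)*(r^2 - r - 2) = (r - 4)*(r - 1)*(r + 1)*(r + 3)*(r - 2)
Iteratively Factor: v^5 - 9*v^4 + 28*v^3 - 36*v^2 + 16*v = (v - 4)*(v^4 - 5*v^3 + 8*v^2 - 4*v) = (v - 4)*(v - 1)*(v^3 - 4*v^2 + 4*v) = (v - 4)*(v - 2)*(v - 1)*(v^2 - 2*v) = (v - 4)*(v - 2)^2*(v - 1)*(v)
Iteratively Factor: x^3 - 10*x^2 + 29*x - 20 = (x - 1)*(x^2 - 9*x + 20) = (x - 4)*(x - 1)*(x - 5)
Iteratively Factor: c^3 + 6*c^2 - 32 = (c - 2)*(c^2 + 8*c + 16) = (c - 2)*(c + 4)*(c + 4)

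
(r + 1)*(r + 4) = r^2 + 5*r + 4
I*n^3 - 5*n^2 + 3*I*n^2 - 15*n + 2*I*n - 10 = (n + 2)*(n + 5*I)*(I*n + I)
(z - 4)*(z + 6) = z^2 + 2*z - 24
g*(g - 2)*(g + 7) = g^3 + 5*g^2 - 14*g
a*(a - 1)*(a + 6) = a^3 + 5*a^2 - 6*a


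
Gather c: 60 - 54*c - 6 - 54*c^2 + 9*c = -54*c^2 - 45*c + 54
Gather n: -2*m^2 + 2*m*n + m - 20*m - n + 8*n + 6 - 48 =-2*m^2 - 19*m + n*(2*m + 7) - 42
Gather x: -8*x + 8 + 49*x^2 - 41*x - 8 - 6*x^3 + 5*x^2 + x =-6*x^3 + 54*x^2 - 48*x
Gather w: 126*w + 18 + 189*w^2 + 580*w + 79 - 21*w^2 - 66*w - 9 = 168*w^2 + 640*w + 88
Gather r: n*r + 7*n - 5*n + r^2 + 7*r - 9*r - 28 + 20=2*n + r^2 + r*(n - 2) - 8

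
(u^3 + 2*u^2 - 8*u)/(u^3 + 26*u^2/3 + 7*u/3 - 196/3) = 3*u*(u - 2)/(3*u^2 + 14*u - 49)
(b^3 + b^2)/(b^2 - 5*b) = b*(b + 1)/(b - 5)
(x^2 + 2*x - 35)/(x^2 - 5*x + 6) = (x^2 + 2*x - 35)/(x^2 - 5*x + 6)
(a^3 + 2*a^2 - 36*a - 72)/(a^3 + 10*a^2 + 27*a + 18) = (a^2 - 4*a - 12)/(a^2 + 4*a + 3)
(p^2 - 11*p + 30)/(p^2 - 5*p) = (p - 6)/p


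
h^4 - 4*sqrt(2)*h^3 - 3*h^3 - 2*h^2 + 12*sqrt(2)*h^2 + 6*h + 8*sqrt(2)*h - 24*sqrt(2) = (h - 3)*(h - 4*sqrt(2))*(h - sqrt(2))*(h + sqrt(2))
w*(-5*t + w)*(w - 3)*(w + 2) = -5*t*w^3 + 5*t*w^2 + 30*t*w + w^4 - w^3 - 6*w^2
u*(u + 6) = u^2 + 6*u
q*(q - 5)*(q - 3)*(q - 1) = q^4 - 9*q^3 + 23*q^2 - 15*q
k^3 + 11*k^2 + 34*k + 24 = (k + 1)*(k + 4)*(k + 6)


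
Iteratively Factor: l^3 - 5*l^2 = (l)*(l^2 - 5*l) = l*(l - 5)*(l)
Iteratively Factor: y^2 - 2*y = (y)*(y - 2)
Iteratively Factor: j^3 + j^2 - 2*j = (j)*(j^2 + j - 2) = j*(j - 1)*(j + 2)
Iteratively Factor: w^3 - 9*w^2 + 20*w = (w - 4)*(w^2 - 5*w) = w*(w - 4)*(w - 5)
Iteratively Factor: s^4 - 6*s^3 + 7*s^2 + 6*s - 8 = (s + 1)*(s^3 - 7*s^2 + 14*s - 8) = (s - 2)*(s + 1)*(s^2 - 5*s + 4) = (s - 2)*(s - 1)*(s + 1)*(s - 4)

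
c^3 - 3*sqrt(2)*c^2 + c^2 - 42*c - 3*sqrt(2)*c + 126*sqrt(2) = (c - 6)*(c + 7)*(c - 3*sqrt(2))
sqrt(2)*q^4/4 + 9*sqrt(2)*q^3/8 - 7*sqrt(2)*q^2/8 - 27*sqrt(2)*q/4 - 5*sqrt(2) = (q/2 + 1)*(q - 5/2)*(q + 4)*(sqrt(2)*q/2 + sqrt(2)/2)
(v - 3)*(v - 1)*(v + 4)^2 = v^4 + 4*v^3 - 13*v^2 - 40*v + 48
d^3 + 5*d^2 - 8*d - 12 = (d - 2)*(d + 1)*(d + 6)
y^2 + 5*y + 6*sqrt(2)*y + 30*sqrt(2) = (y + 5)*(y + 6*sqrt(2))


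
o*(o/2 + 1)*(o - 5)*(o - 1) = o^4/2 - 2*o^3 - 7*o^2/2 + 5*o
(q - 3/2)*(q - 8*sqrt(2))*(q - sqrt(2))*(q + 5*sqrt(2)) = q^4 - 4*sqrt(2)*q^3 - 3*q^3/2 - 74*q^2 + 6*sqrt(2)*q^2 + 111*q + 80*sqrt(2)*q - 120*sqrt(2)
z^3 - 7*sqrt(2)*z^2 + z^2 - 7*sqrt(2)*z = z*(z + 1)*(z - 7*sqrt(2))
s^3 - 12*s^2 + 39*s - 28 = (s - 7)*(s - 4)*(s - 1)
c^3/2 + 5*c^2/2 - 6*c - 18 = (c/2 + 1)*(c - 3)*(c + 6)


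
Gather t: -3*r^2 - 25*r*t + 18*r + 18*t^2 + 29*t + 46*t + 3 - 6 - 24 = -3*r^2 + 18*r + 18*t^2 + t*(75 - 25*r) - 27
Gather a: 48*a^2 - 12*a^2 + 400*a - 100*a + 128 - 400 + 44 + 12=36*a^2 + 300*a - 216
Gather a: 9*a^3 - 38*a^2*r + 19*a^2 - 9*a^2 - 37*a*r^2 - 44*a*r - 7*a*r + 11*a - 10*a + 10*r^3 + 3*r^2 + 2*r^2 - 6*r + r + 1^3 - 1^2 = 9*a^3 + a^2*(10 - 38*r) + a*(-37*r^2 - 51*r + 1) + 10*r^3 + 5*r^2 - 5*r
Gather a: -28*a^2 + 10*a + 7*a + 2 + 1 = -28*a^2 + 17*a + 3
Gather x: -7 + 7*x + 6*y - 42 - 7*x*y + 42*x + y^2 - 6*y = x*(49 - 7*y) + y^2 - 49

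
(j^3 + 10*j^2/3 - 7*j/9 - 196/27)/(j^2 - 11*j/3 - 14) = (j^2 + j - 28/9)/(j - 6)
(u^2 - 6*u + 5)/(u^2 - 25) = (u - 1)/(u + 5)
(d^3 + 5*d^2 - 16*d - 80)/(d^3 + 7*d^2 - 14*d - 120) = (d + 4)/(d + 6)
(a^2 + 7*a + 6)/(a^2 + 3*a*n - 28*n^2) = (a^2 + 7*a + 6)/(a^2 + 3*a*n - 28*n^2)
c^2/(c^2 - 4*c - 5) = c^2/(c^2 - 4*c - 5)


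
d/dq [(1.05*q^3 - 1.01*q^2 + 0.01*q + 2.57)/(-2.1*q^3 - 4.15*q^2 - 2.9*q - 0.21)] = (-6.4785*q^4 - 6.048*q^3 + 18.5*q^2 + 21.7552*q + 7.4509)/(4.41*q^6 + 17.43*q^5 + 29.4025*q^4 + 24.952*q^3 + 10.153*q^2 + 1.218*q + 0.0441)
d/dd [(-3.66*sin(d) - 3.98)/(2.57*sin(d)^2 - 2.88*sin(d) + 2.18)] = (9.4062*sin(d)^2 + 20.4572*sin(d) - 19.4412)*cos(d)/(6.6049*sin(d)^4 - 14.8032*sin(d)^3 + 19.4996*sin(d)^2 - 12.5568*sin(d) + 4.7524)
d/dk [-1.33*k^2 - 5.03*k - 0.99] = -2.66*k - 5.03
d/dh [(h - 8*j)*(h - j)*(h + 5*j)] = 3*h^2 - 8*h*j - 37*j^2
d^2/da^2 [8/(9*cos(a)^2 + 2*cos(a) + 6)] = 4*(-648*sin(a)^4 - 100*sin(a)^2 + 159*cos(a) - 27*cos(3*a) + 548)/(-9*sin(a)^2 + 2*cos(a) + 15)^3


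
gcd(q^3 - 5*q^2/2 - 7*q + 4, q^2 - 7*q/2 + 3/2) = q - 1/2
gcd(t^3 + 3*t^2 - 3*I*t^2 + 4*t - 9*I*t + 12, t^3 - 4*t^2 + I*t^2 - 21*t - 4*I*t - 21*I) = t^2 + t*(3 + I) + 3*I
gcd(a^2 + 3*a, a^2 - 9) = a + 3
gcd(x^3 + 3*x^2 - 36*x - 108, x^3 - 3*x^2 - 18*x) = x^2 - 3*x - 18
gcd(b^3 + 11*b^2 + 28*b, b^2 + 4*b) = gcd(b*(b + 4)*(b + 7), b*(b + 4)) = b^2 + 4*b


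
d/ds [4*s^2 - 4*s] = 8*s - 4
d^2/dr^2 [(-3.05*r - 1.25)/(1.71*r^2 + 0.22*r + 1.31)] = (-(3.05*r + 1.25)*(3.42*r + 0.22)*(6.84*r + 0.44) + (31.293*r + 5.617)*(1.71*r^2 + 0.22*r + 1.31))/(1.71*r^2 + 0.22*r + 1.31)^3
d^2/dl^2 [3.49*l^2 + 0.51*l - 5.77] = 6.98000000000000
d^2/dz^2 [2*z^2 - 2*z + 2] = 4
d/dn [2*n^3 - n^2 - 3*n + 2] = 6*n^2 - 2*n - 3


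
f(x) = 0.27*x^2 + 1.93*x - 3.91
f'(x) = 0.54*x + 1.93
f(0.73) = -2.36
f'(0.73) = 2.32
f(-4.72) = -7.00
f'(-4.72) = -0.62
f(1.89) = 0.70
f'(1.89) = 2.95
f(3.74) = 7.08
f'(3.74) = 3.95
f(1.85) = 0.58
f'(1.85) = 2.93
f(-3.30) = -7.34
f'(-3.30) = 0.15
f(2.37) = 2.18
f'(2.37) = 3.21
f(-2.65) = -7.13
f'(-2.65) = 0.50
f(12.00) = 58.13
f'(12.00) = 8.41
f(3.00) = 4.31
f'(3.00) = 3.55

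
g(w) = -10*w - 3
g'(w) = -10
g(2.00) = -23.00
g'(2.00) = -10.00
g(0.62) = -9.20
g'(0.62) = -10.00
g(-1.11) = 8.10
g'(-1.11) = -10.00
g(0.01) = -3.10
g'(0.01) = -10.00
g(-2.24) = 19.40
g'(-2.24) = -10.00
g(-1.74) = 14.40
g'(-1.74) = -10.00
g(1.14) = -14.40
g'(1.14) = -10.00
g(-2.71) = 24.10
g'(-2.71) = -10.00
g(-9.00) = 87.00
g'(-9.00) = -10.00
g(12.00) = -123.00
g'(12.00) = -10.00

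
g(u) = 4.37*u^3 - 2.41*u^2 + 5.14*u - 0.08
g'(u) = 13.11*u^2 - 4.82*u + 5.14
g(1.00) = 7.02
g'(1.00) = 13.43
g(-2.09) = -61.24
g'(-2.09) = 72.48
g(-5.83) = -977.90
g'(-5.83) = 478.84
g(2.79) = 90.41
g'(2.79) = 93.74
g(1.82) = 27.64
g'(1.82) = 39.79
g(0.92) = 6.01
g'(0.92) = 11.80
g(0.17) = 0.75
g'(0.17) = 4.70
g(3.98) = 257.71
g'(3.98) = 193.62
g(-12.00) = -7960.16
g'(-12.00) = 1950.82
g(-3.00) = -155.18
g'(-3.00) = 137.59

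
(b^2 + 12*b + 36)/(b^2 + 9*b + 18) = (b + 6)/(b + 3)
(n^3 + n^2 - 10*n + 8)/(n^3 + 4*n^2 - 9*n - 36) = (n^2 - 3*n + 2)/(n^2 - 9)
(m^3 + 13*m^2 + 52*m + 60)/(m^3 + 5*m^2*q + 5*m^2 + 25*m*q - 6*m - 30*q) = (m^2 + 7*m + 10)/(m^2 + 5*m*q - m - 5*q)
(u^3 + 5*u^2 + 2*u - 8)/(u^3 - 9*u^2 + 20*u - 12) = (u^2 + 6*u + 8)/(u^2 - 8*u + 12)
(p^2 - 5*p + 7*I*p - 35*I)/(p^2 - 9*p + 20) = (p + 7*I)/(p - 4)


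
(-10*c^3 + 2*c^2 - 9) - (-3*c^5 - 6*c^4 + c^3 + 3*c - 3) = 3*c^5 + 6*c^4 - 11*c^3 + 2*c^2 - 3*c - 6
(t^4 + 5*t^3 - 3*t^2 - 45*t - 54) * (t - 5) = t^5 - 28*t^3 - 30*t^2 + 171*t + 270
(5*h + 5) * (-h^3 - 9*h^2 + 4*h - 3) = -5*h^4 - 50*h^3 - 25*h^2 + 5*h - 15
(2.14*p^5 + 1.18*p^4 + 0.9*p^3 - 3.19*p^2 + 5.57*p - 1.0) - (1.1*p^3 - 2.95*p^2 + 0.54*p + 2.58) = 2.14*p^5 + 1.18*p^4 - 0.2*p^3 - 0.24*p^2 + 5.03*p - 3.58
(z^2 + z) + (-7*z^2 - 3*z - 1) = -6*z^2 - 2*z - 1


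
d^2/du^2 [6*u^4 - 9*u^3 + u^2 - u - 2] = 72*u^2 - 54*u + 2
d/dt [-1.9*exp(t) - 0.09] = -1.9*exp(t)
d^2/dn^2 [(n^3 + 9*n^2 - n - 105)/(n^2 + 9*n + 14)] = -30/(n^3 + 6*n^2 + 12*n + 8)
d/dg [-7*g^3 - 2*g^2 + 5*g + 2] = -21*g^2 - 4*g + 5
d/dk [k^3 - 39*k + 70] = 3*k^2 - 39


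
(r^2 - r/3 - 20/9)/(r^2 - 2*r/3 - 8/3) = (r - 5/3)/(r - 2)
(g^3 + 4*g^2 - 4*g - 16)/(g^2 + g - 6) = (g^2 + 6*g + 8)/(g + 3)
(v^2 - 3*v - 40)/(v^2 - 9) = (v^2 - 3*v - 40)/(v^2 - 9)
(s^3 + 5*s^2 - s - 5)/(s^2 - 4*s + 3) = (s^2 + 6*s + 5)/(s - 3)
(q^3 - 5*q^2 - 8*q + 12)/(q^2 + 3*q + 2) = (q^2 - 7*q + 6)/(q + 1)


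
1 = 1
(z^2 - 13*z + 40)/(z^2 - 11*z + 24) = (z - 5)/(z - 3)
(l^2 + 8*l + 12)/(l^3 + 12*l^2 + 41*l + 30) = (l + 2)/(l^2 + 6*l + 5)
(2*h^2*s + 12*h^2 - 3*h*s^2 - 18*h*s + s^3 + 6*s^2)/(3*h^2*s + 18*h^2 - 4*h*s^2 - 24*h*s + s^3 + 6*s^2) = (-2*h + s)/(-3*h + s)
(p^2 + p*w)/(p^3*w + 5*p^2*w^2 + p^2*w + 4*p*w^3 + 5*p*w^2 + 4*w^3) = p/(w*(p^2 + 4*p*w + p + 4*w))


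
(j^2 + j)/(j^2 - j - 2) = j/(j - 2)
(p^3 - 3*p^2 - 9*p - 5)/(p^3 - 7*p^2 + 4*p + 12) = (p^2 - 4*p - 5)/(p^2 - 8*p + 12)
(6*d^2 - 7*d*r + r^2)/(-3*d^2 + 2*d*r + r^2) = (-6*d + r)/(3*d + r)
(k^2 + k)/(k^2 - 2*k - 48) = k*(k + 1)/(k^2 - 2*k - 48)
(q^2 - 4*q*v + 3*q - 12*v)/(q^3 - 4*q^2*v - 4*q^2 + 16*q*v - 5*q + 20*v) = (q + 3)/(q^2 - 4*q - 5)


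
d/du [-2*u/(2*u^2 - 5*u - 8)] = 4*(u^2 + 4)/(4*u^4 - 20*u^3 - 7*u^2 + 80*u + 64)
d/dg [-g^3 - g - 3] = -3*g^2 - 1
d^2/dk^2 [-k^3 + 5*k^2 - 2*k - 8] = 10 - 6*k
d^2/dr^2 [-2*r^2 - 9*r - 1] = -4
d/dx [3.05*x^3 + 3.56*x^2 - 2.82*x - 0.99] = 9.15*x^2 + 7.12*x - 2.82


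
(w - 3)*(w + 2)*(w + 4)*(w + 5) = w^4 + 8*w^3 + 5*w^2 - 74*w - 120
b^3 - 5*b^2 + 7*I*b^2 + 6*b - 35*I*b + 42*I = (b - 3)*(b - 2)*(b + 7*I)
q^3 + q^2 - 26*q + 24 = (q - 4)*(q - 1)*(q + 6)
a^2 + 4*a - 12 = (a - 2)*(a + 6)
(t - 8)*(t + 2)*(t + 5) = t^3 - t^2 - 46*t - 80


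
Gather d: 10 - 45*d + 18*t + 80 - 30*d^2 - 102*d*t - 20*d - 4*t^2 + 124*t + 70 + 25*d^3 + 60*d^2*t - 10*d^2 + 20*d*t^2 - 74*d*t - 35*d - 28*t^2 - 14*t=25*d^3 + d^2*(60*t - 40) + d*(20*t^2 - 176*t - 100) - 32*t^2 + 128*t + 160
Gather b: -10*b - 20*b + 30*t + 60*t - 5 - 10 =-30*b + 90*t - 15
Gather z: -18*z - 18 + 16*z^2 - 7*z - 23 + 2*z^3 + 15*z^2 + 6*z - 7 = 2*z^3 + 31*z^2 - 19*z - 48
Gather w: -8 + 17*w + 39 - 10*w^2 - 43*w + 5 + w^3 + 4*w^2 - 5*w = w^3 - 6*w^2 - 31*w + 36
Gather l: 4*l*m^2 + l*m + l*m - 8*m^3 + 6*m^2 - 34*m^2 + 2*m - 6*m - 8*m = l*(4*m^2 + 2*m) - 8*m^3 - 28*m^2 - 12*m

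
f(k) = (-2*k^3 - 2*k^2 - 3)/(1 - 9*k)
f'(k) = (-6*k^2 - 4*k)/(1 - 9*k) + 9*(-2*k^3 - 2*k^2 - 3)/(1 - 9*k)^2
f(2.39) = 2.03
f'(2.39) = 1.24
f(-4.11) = 2.69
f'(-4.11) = -1.60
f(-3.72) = 2.10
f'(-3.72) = -1.43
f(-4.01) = 2.53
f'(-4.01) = -1.56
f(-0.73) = -0.43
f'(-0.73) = -0.55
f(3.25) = 3.28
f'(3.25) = 1.66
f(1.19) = 0.95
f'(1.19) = 0.49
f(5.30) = 7.64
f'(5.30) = 2.59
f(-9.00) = 15.77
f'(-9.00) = -3.76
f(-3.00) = 1.18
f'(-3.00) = -1.12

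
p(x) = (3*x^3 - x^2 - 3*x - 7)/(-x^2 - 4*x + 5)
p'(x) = (2*x + 4)*(3*x^3 - x^2 - 3*x - 7)/(-x^2 - 4*x + 5)^2 + (9*x^2 - 2*x - 3)/(-x^2 - 4*x + 5)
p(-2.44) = -5.59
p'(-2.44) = 6.86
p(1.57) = 0.68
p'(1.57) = -5.59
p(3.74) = -5.21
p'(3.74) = -2.32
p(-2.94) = -10.23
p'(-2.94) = 12.31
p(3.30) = -4.19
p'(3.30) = -2.30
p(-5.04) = 1661.23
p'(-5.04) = 40830.30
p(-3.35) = -16.85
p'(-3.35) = 20.93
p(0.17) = -1.75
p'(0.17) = -2.49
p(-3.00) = -11.00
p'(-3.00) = 13.25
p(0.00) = -1.40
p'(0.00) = -1.72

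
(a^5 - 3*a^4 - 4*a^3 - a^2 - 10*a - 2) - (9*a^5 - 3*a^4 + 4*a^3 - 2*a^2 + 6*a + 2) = -8*a^5 - 8*a^3 + a^2 - 16*a - 4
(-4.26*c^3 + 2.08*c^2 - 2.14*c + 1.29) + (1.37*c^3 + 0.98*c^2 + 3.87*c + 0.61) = -2.89*c^3 + 3.06*c^2 + 1.73*c + 1.9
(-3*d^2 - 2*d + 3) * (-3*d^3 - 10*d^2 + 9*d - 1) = 9*d^5 + 36*d^4 - 16*d^3 - 45*d^2 + 29*d - 3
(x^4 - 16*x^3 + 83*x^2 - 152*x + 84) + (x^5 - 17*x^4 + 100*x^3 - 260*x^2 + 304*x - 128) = x^5 - 16*x^4 + 84*x^3 - 177*x^2 + 152*x - 44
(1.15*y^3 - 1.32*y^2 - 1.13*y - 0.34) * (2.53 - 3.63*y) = -4.1745*y^4 + 7.7011*y^3 + 0.7623*y^2 - 1.6247*y - 0.8602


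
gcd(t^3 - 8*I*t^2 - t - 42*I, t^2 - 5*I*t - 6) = t - 3*I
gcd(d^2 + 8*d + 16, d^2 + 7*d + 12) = d + 4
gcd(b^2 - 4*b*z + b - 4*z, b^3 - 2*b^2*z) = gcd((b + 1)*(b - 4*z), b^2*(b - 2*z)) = 1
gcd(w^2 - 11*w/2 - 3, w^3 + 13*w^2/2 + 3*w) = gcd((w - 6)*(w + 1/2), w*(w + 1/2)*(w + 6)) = w + 1/2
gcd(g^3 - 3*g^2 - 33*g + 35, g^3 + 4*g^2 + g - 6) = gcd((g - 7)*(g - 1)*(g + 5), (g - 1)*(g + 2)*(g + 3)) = g - 1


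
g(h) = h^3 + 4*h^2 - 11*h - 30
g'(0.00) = -11.00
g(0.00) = -30.00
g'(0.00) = -11.00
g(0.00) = -30.00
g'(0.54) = -5.81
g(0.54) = -34.62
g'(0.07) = -10.43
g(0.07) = -30.75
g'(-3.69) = 0.33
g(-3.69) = 14.81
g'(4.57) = 88.21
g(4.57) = 98.71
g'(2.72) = 32.96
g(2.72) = -10.20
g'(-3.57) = -1.33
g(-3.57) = 14.75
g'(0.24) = -8.91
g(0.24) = -32.40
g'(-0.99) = -15.98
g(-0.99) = -16.16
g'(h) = 3*h^2 + 8*h - 11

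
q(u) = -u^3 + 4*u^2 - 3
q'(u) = -3*u^2 + 8*u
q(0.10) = -2.96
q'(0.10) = 0.77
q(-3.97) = 122.61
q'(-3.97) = -79.04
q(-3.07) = 63.63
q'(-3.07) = -52.83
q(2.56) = 6.44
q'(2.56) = 0.82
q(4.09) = -4.51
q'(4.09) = -17.46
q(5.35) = -41.64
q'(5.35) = -43.07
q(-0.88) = 0.78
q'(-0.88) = -9.36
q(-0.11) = -2.95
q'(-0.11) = -0.92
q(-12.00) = 2301.00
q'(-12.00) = -528.00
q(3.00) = 6.00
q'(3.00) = -3.00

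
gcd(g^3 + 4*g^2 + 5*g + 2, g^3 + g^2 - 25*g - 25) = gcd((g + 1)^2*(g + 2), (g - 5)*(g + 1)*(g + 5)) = g + 1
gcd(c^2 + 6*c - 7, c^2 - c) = c - 1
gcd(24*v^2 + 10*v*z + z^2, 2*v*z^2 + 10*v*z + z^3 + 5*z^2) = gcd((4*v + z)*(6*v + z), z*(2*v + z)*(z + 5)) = 1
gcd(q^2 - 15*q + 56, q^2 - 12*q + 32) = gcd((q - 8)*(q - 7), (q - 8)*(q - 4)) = q - 8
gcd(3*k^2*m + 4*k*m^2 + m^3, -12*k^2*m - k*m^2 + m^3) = 3*k*m + m^2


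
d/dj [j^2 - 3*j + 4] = 2*j - 3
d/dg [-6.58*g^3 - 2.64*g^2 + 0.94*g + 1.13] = -19.74*g^2 - 5.28*g + 0.94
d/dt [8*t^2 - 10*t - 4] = 16*t - 10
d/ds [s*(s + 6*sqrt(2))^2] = 3*s^2 + 24*sqrt(2)*s + 72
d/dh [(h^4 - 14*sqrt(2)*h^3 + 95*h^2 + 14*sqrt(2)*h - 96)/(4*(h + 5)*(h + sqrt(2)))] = (2*(h + 5)*(h + sqrt(2))*(2*h^3 - 21*sqrt(2)*h^2 + 95*h + 7*sqrt(2)) + (h + 5)*(-h^4 + 14*sqrt(2)*h^3 - 95*h^2 - 14*sqrt(2)*h + 96) + (h + sqrt(2))*(-h^4 + 14*sqrt(2)*h^3 - 95*h^2 - 14*sqrt(2)*h + 96))/(4*(h + 5)^2*(h + sqrt(2))^2)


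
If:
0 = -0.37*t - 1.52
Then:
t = -4.11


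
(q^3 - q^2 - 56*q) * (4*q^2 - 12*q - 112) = 4*q^5 - 16*q^4 - 324*q^3 + 784*q^2 + 6272*q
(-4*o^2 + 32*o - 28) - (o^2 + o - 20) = -5*o^2 + 31*o - 8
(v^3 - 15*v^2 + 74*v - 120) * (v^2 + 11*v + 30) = v^5 - 4*v^4 - 61*v^3 + 244*v^2 + 900*v - 3600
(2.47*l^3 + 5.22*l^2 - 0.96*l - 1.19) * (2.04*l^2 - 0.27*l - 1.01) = 5.0388*l^5 + 9.9819*l^4 - 5.8625*l^3 - 7.4406*l^2 + 1.2909*l + 1.2019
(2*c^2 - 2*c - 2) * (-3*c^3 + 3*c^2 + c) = -6*c^5 + 12*c^4 + 2*c^3 - 8*c^2 - 2*c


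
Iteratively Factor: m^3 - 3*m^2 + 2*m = (m - 1)*(m^2 - 2*m) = (m - 2)*(m - 1)*(m)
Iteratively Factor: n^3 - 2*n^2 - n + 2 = (n - 1)*(n^2 - n - 2) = (n - 1)*(n + 1)*(n - 2)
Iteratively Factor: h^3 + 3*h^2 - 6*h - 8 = (h + 1)*(h^2 + 2*h - 8) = (h + 1)*(h + 4)*(h - 2)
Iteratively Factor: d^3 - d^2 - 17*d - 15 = (d - 5)*(d^2 + 4*d + 3) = (d - 5)*(d + 3)*(d + 1)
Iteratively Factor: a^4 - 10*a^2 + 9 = (a + 3)*(a^3 - 3*a^2 - a + 3) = (a - 3)*(a + 3)*(a^2 - 1) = (a - 3)*(a - 1)*(a + 3)*(a + 1)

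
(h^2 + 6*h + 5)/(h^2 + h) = (h + 5)/h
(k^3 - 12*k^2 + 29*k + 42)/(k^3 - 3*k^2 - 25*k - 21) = (k - 6)/(k + 3)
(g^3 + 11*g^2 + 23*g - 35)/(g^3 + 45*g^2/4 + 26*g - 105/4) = 4*(g - 1)/(4*g - 3)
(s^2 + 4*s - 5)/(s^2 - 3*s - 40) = (s - 1)/(s - 8)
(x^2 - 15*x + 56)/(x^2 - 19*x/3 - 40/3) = 3*(x - 7)/(3*x + 5)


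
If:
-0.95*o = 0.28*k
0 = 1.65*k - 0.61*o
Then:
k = 0.00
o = 0.00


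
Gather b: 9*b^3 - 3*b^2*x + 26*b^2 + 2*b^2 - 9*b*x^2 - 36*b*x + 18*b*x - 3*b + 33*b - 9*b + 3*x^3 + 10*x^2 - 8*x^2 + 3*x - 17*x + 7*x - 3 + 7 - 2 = 9*b^3 + b^2*(28 - 3*x) + b*(-9*x^2 - 18*x + 21) + 3*x^3 + 2*x^2 - 7*x + 2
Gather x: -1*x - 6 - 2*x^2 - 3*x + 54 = -2*x^2 - 4*x + 48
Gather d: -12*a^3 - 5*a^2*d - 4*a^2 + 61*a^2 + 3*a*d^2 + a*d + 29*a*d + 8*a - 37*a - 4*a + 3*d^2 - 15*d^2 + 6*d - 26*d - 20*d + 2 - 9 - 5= -12*a^3 + 57*a^2 - 33*a + d^2*(3*a - 12) + d*(-5*a^2 + 30*a - 40) - 12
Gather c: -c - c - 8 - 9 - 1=-2*c - 18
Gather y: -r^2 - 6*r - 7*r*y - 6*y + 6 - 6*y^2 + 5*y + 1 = -r^2 - 6*r - 6*y^2 + y*(-7*r - 1) + 7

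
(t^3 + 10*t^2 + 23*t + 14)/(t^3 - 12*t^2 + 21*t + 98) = (t^2 + 8*t + 7)/(t^2 - 14*t + 49)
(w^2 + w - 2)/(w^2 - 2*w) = (w^2 + w - 2)/(w*(w - 2))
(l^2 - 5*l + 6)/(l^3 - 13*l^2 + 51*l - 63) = (l - 2)/(l^2 - 10*l + 21)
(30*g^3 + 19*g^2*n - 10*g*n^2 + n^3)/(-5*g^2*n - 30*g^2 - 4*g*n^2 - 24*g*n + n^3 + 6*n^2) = (-6*g + n)/(n + 6)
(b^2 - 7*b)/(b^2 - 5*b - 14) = b/(b + 2)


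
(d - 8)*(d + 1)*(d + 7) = d^3 - 57*d - 56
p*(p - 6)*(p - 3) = p^3 - 9*p^2 + 18*p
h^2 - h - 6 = (h - 3)*(h + 2)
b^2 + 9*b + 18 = (b + 3)*(b + 6)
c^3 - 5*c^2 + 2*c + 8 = (c - 4)*(c - 2)*(c + 1)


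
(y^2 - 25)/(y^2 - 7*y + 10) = (y + 5)/(y - 2)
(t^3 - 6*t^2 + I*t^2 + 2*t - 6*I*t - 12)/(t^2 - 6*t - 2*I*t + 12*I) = (t^2 + I*t + 2)/(t - 2*I)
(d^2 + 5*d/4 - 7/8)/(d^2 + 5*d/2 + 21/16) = 2*(2*d - 1)/(4*d + 3)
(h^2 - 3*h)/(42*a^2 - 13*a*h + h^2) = h*(h - 3)/(42*a^2 - 13*a*h + h^2)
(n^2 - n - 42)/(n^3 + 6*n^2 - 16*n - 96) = (n - 7)/(n^2 - 16)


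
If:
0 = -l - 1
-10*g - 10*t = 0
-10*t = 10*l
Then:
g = -1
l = -1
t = 1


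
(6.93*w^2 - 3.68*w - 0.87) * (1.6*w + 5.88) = 11.088*w^3 + 34.8604*w^2 - 23.0304*w - 5.1156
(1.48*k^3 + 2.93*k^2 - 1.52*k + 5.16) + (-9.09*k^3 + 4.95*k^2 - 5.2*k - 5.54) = -7.61*k^3 + 7.88*k^2 - 6.72*k - 0.38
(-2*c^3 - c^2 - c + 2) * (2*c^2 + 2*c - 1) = -4*c^5 - 6*c^4 - 2*c^3 + 3*c^2 + 5*c - 2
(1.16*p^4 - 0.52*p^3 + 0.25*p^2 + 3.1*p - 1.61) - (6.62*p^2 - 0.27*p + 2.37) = 1.16*p^4 - 0.52*p^3 - 6.37*p^2 + 3.37*p - 3.98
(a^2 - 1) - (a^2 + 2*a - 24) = 23 - 2*a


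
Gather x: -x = -x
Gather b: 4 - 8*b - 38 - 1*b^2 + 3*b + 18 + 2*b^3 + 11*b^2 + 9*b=2*b^3 + 10*b^2 + 4*b - 16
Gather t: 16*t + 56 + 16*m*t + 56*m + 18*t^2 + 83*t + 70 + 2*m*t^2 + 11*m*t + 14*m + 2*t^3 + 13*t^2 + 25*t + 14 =70*m + 2*t^3 + t^2*(2*m + 31) + t*(27*m + 124) + 140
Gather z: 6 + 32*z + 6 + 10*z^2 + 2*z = 10*z^2 + 34*z + 12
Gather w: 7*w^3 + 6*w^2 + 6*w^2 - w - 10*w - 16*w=7*w^3 + 12*w^2 - 27*w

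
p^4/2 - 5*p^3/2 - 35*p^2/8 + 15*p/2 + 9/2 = (p/2 + 1)*(p - 6)*(p - 3/2)*(p + 1/2)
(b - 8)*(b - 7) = b^2 - 15*b + 56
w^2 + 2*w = w*(w + 2)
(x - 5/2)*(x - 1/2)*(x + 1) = x^3 - 2*x^2 - 7*x/4 + 5/4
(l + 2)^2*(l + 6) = l^3 + 10*l^2 + 28*l + 24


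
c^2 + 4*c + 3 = (c + 1)*(c + 3)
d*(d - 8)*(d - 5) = d^3 - 13*d^2 + 40*d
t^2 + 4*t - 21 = (t - 3)*(t + 7)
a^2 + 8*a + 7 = (a + 1)*(a + 7)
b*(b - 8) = b^2 - 8*b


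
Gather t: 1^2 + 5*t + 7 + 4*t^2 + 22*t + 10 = 4*t^2 + 27*t + 18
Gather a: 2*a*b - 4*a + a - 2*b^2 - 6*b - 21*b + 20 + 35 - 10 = a*(2*b - 3) - 2*b^2 - 27*b + 45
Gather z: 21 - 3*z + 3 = 24 - 3*z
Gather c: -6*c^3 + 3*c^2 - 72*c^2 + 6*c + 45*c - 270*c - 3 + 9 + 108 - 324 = -6*c^3 - 69*c^2 - 219*c - 210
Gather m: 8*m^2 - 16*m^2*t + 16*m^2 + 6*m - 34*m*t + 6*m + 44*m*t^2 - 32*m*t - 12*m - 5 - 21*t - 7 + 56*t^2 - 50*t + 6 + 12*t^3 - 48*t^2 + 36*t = m^2*(24 - 16*t) + m*(44*t^2 - 66*t) + 12*t^3 + 8*t^2 - 35*t - 6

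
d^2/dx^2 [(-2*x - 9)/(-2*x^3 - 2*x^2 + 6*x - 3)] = 4*(12*x^5 + 120*x^4 + 160*x^3 - 144*x^2 - 261*x + 153)/(8*x^9 + 24*x^8 - 48*x^7 - 100*x^6 + 216*x^5 + 36*x^4 - 378*x^3 + 378*x^2 - 162*x + 27)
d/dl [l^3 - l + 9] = 3*l^2 - 1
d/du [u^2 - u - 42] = 2*u - 1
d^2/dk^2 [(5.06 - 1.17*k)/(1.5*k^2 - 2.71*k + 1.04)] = (-(1.17*k - 5.06)*(3.0*k - 2.71)*(6.0*k - 5.42) + (10.53*k - 21.5214)*(1.5*k^2 - 2.71*k + 1.04))/(1.5*k^2 - 2.71*k + 1.04)^3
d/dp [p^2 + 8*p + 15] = 2*p + 8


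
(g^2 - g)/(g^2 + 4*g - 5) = g/(g + 5)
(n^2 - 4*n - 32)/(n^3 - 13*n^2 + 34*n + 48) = (n + 4)/(n^2 - 5*n - 6)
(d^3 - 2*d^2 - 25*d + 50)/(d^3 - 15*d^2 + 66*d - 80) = (d + 5)/(d - 8)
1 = 1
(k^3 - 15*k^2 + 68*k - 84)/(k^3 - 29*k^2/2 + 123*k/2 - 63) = 2*(k - 2)/(2*k - 3)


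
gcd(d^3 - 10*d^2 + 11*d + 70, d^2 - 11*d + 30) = d - 5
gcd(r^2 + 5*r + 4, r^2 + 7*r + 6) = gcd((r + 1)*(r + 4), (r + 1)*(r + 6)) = r + 1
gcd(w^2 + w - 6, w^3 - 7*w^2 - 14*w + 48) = w^2 + w - 6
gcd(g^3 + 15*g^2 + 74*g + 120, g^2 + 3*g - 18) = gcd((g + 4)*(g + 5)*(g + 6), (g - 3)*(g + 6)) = g + 6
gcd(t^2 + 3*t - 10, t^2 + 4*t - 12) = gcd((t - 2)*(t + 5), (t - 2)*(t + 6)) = t - 2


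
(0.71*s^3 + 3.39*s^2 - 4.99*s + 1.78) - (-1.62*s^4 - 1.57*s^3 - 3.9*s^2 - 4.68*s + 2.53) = 1.62*s^4 + 2.28*s^3 + 7.29*s^2 - 0.31*s - 0.75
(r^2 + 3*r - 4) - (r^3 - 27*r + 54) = -r^3 + r^2 + 30*r - 58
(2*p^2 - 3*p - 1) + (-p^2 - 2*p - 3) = p^2 - 5*p - 4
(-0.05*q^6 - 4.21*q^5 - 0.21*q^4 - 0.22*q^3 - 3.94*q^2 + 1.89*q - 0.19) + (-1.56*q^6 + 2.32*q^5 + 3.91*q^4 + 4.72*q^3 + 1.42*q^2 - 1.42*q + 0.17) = -1.61*q^6 - 1.89*q^5 + 3.7*q^4 + 4.5*q^3 - 2.52*q^2 + 0.47*q - 0.02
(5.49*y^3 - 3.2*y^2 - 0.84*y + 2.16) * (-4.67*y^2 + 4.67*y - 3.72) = -25.6383*y^5 + 40.5823*y^4 - 31.444*y^3 - 2.106*y^2 + 13.212*y - 8.0352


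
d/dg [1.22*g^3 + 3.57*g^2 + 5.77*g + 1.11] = 3.66*g^2 + 7.14*g + 5.77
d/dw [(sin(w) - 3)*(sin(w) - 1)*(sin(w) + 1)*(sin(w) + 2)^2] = (5*sin(w)^4 + 4*sin(w)^3 - 27*sin(w)^2 - 26*sin(w) + 8)*cos(w)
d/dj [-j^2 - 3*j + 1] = -2*j - 3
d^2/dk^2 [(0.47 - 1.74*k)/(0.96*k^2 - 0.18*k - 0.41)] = ((1.74*k - 0.47)*(1.92*k - 0.18)*(3.84*k - 0.36) + (10.0224*k - 1.5288)*(-0.96*k^2 + 0.18*k + 0.41))/(-0.96*k^2 + 0.18*k + 0.41)^3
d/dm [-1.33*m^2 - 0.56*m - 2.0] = -2.66*m - 0.56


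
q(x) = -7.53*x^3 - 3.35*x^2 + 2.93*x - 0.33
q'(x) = -22.59*x^2 - 6.7*x + 2.93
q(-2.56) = 96.55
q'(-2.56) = -127.96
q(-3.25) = 213.25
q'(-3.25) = -213.90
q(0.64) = -1.80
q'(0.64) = -10.61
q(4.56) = -770.61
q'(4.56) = -497.35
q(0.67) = -2.14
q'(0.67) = -11.70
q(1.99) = -67.11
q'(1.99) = -99.86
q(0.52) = -0.77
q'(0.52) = -6.66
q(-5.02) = 853.13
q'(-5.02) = -532.71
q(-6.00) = 1487.97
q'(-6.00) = -770.11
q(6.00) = -1729.83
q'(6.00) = -850.51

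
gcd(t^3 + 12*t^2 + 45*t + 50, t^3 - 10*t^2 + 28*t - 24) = 1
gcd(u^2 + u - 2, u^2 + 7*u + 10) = u + 2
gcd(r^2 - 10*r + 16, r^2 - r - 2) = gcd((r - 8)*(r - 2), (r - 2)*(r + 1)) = r - 2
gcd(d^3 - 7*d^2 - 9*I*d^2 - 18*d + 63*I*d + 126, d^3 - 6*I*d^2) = d - 6*I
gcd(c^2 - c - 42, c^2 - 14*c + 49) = c - 7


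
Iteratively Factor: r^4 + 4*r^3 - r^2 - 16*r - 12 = (r + 2)*(r^3 + 2*r^2 - 5*r - 6) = (r + 2)*(r + 3)*(r^2 - r - 2) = (r - 2)*(r + 2)*(r + 3)*(r + 1)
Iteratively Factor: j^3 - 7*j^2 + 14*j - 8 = (j - 2)*(j^2 - 5*j + 4) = (j - 4)*(j - 2)*(j - 1)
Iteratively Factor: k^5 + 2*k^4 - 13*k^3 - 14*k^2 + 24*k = (k + 4)*(k^4 - 2*k^3 - 5*k^2 + 6*k) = (k - 1)*(k + 4)*(k^3 - k^2 - 6*k) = k*(k - 1)*(k + 4)*(k^2 - k - 6) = k*(k - 3)*(k - 1)*(k + 4)*(k + 2)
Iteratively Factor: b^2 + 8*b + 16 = (b + 4)*(b + 4)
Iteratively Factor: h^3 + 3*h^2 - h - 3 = (h + 1)*(h^2 + 2*h - 3) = (h + 1)*(h + 3)*(h - 1)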